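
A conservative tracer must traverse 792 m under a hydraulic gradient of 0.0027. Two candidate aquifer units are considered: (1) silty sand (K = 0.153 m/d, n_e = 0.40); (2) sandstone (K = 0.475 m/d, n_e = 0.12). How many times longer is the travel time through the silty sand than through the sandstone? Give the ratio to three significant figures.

Unit 1 (silty sand): v = 0.153×0.0027/0.40 = 0.001033 m/d, t = 792/0.001033 = 766900 d
Unit 2 (sandstone): v = 0.475×0.0027/0.12 = 0.01069 m/d, t = 792/0.01069 = 74110 d
t(silty sand) / t(sandstone) = 766900/74110 = 10.3

10.3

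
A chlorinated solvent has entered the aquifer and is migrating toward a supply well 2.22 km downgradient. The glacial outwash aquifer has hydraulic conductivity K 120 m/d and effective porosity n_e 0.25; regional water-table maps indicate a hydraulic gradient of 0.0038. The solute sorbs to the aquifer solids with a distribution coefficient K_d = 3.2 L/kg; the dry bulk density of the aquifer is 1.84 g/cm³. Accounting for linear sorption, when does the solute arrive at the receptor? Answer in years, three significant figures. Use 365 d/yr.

81.9 years

Specific discharge q = 120 × 0.0038 = 0.4560 m/d
v_s = q/n_e = 0.4560/0.25 = 1.824 m/d
Retardation R = 1 + ρ_b·K_d/n = 1 + 1.84×3.2/0.25 = 24.55
Contaminant velocity v_c = v/R = 1.824/24.55 = 0.07429 m/d
L = 2.22 km = 2220 m
t = L/v_c = 2220/0.07429 = 29880 d
   = 29880/365 = 81.9 yr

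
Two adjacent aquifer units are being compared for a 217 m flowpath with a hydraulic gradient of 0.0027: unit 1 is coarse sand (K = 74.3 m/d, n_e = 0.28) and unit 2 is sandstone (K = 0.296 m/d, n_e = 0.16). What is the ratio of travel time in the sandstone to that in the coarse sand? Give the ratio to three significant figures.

143

Unit 1 (coarse sand): v = 74.3×0.0027/0.28 = 0.7165 m/d, t = 217/0.7165 = 302.9 d
Unit 2 (sandstone): v = 0.296×0.0027/0.16 = 0.004995 m/d, t = 217/0.004995 = 43440 d
t(sandstone) / t(coarse sand) = 43440/302.9 = 143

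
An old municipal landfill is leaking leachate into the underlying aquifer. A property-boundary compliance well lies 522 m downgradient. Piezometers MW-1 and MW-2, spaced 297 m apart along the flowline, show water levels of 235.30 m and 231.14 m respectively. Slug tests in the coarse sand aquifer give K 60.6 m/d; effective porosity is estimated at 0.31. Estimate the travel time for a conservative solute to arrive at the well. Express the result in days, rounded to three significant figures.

191 days

Hydraulic gradient i = (235.30 − 231.14) / 297 = 4.16 / 297 = 0.01401
Specific discharge q = 60.6 × 0.01401 = 0.8488 m/d
Average linear velocity = 0.8488 / 0.31 = 2.738 m/d
t = L / v = 522 / 2.738 = 190.6 d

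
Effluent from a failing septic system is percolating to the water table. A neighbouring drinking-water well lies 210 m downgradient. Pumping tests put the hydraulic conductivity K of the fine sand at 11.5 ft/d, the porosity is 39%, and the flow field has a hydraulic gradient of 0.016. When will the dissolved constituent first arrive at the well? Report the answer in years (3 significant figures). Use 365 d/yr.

K = 11.5 ft/d × 0.3048 = 3.505 m/d
Specific discharge q = 3.505 × 0.016 = 0.05608 m/d
v = Ki/n = 3.505·0.016/0.39 = 0.1438 m/d
t = L / v = 210 / 0.1438 = 1460 d
   = 1460 / 365 = 4.00 yr

4.00 years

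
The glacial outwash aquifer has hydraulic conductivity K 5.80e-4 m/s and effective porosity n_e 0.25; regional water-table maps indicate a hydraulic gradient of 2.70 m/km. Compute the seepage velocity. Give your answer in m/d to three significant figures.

K = 5.80e-4 m/s × 86400 s/d = 50.11 m/d
q = Ki = 50.11 × 0.0027 = 0.1353 m/d
v = Ki/n = 50.11·0.0027/0.25 = 0.5412 m/d

0.541 m/d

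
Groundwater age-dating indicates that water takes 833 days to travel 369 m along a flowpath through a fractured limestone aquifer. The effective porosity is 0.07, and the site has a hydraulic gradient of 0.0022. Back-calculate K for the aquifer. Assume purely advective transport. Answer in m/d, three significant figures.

14.1 m/d

v = L / t = 369 / 833 = 0.4430 m/d
K = v · n / i = 0.4430 × 0.07 / 0.0022 = 14.1 m/d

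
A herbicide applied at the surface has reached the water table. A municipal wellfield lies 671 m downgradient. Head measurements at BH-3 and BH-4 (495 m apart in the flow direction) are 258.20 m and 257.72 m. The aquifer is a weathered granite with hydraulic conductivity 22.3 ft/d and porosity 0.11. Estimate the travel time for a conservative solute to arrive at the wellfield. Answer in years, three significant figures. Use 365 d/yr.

30.7 years

Hydraulic gradient i = (258.20 − 257.72) / 495 = 0.48 / 495 = 9.697e-4
K = 22.3 ft/d × 0.3048 = 6.797 m/d
Darcy flux q = K·i = 6.797 × 9.697e-4 = 0.006591 m/d
Average linear velocity = 0.006591 / 0.11 = 0.05992 m/d
t = L / v = 671 / 0.05992 = 11200 d
   = 11200 / 365 = 30.7 yr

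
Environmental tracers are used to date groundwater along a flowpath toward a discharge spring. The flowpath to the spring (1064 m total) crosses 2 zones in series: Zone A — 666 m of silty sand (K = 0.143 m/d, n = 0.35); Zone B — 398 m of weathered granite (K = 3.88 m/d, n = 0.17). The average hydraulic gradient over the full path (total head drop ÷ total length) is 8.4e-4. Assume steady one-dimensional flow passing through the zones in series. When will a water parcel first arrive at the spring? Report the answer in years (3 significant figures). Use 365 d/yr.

4390 years

Continuity: the same q passes through each zone, so ΔH = q·Σ(L_j/K_j) — the zones act as resistances in series.
Σ(L/K) = 666/0.143 + 398/3.88 = 4657 + 102.6 = 4760 d
K_eq = L_total / Σ(L/K) = 1064 / 4760 = 0.2235 m/d
q = K_eq · i = 0.2235 × 8.4e-4 = 1.878e-4 m/d (same in every zone)
Zone A: v = q/n = 1.878e-4/0.35 = 5.365e-4 m/d → t_A = 666/5.365e-4 = 1.241e6 d
Zone B: v = q/n = 1.878e-4/0.17 = 0.001105 m/d → t_B = 398/0.001105 = 360300 d
Total t = 1.241e6 + 360300 = 1.602e6 d
   = 1.602e6 / 365 = 4390 yr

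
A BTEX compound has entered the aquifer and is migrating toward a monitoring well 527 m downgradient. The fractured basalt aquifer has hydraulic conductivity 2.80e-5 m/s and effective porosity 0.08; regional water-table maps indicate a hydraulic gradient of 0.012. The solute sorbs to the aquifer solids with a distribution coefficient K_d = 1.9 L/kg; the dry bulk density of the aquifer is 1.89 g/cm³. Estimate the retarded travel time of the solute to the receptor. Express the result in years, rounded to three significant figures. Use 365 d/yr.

K = 2.80e-5 m/s × 86400 s/d = 2.419 m/d
Darcy flux q = K·i = 2.419 × 0.012 = 0.02903 m/d
Seepage velocity v = q / n = 0.02903 / 0.08 = 0.3629 m/d
Retardation R = 1 + ρ_b·K_d/n = 1 + 1.89×1.9/0.08 = 45.89
Contaminant velocity v_c = v/R = 0.3629/45.89 = 0.007908 m/d
t = L/v_c = 527/0.007908 = 66640 d
   = 66640/365 = 183 yr

183 years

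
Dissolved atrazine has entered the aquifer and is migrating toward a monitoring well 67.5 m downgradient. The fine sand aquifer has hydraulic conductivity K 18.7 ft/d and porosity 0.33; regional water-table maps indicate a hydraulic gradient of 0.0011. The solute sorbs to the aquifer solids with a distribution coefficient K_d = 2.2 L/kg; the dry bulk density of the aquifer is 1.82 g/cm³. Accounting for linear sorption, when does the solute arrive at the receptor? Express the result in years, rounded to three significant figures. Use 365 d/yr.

128 years

K = 18.7 ft/d × 0.3048 = 5.700 m/d
Darcy flux q = K·i = 5.700 × 0.0011 = 0.006270 m/d
Average linear velocity = 0.006270 / 0.33 = 0.01900 m/d
Retardation R = 1 + ρ_b·K_d/n = 1 + 1.82×2.2/0.33 = 13.13
Contaminant velocity v_c = v/R = 0.01900/13.13 = 0.001447 m/d
t = L/v_c = 67.5/0.001447 = 46660 d
   = 46660/365 = 128 yr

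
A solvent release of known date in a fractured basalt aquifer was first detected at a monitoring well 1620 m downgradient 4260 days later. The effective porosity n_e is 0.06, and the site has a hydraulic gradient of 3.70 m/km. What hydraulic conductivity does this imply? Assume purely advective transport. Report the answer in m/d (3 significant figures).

v = L / t = 1620 / 4260 = 0.3803 m/d
K = v · n / i = 0.3803 × 0.06 / 0.0037 = 6.17 m/d

6.17 m/d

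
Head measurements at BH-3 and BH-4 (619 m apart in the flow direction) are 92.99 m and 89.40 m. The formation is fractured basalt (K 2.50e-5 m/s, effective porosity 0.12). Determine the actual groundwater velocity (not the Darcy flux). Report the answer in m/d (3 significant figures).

0.104 m/d

Hydraulic gradient i = (92.99 − 89.40) / 619 = 3.59 / 619 = 0.005800
K = 2.50e-5 m/s × 86400 s/d = 2.160 m/d
Darcy flux q = K·i = 2.160 × 0.005800 = 0.01253 m/d
Seepage velocity v = q / n = 0.01253 / 0.12 = 0.1044 m/d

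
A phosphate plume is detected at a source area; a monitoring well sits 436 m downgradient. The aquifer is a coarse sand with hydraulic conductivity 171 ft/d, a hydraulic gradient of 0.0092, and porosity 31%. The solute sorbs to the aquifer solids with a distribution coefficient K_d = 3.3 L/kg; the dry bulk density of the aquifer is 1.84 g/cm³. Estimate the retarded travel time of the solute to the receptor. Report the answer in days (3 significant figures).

5800 days

K = 171 ft/d × 0.3048 = 52.12 m/d
q = Ki = 52.12 × 0.0092 = 0.4795 m/d
v = Ki/n = 52.12·0.0092/0.31 = 1.547 m/d
Retardation R = 1 + ρ_b·K_d/n = 1 + 1.84×3.3/0.31 = 20.59
Contaminant velocity v_c = v/R = 1.547/20.59 = 0.07513 m/d
t = L/v_c = 436/0.07513 = 5803 d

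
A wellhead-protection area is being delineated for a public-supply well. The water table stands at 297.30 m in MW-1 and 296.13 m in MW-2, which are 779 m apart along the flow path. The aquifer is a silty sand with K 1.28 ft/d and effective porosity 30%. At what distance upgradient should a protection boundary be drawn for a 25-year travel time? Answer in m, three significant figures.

Hydraulic gradient i = (297.30 − 296.13) / 779 = 1.17 / 779 = 0.001502
K = 1.28 ft/d × 0.3048 = 0.3901 m/d
Specific discharge q = 0.3901 × 0.001502 = 5.860e-4 m/d
v = Ki/n = 0.3901·0.001502/0.30 = 0.001953 m/d
T = 25 yr × 365 = 9125 d
L = v × T = 0.001953 × 9125 = 17.82 m

17.8 m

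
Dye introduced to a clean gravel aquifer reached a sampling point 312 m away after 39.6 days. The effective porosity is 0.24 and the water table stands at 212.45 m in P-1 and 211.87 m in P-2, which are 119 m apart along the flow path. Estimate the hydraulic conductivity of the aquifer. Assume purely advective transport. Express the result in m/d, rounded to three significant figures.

Hydraulic gradient i = (212.45 − 211.87) / 119 = 0.58 / 119 = 0.004874
v = L / t = 312 / 39.6 = 7.879 m/d
K = v · n / i = 7.879 × 0.24 / 0.004874 = 388 m/d

388 m/d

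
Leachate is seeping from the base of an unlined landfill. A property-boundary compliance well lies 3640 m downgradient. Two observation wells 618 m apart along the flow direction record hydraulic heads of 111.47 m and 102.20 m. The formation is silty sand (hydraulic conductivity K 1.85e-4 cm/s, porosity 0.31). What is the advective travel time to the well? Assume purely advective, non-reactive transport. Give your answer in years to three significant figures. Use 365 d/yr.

Hydraulic gradient i = (111.47 − 102.20) / 618 = 9.27 / 618 = 0.01500
K = 1.85e-4 cm/s × 864 = 0.1598 m/d
Specific discharge q = 0.1598 × 0.01500 = 0.002398 m/d
v_s = q/n_e = 0.002398/0.31 = 0.007734 m/d
t = L / v = 3640 / 0.007734 = 470600 d
   = 470600 / 365 = 1290 yr

1290 years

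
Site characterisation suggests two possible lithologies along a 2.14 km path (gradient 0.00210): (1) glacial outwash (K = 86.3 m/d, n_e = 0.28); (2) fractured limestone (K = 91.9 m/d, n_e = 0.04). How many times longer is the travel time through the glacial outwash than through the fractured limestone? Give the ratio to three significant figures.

7.45

Unit 1 (glacial outwash): v = 86.3×0.0021/0.28 = 0.6472 m/d, t = 2140/0.6472 = 3306 d
Unit 2 (fractured limestone): v = 91.9×0.0021/0.04 = 4.825 m/d, t = 2140/4.825 = 443.5 d
t(glacial outwash) / t(fractured limestone) = 3306/443.5 = 7.45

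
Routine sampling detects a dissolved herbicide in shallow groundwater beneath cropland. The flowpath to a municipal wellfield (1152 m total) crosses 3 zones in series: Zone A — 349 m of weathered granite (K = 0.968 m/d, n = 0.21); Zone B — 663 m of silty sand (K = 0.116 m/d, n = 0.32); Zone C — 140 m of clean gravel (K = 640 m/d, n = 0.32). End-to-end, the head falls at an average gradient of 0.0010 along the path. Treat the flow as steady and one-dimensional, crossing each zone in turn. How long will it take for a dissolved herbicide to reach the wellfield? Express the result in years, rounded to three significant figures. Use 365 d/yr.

For zones in series the flux q is common to all zones; the equivalent conductivity is the harmonic (thickness-weighted) mean, K_eq = L_total / Σ(L_j/K_j).
Σ(L/K) = 349/0.968 + 663/0.116 + 140/640 = 360.5 + 5716 + 0.2188 = 6076 d
K_eq = L_total / Σ(L/K) = 1152 / 6076 = 0.1896 m/d
q = K_eq · i = 0.1896 × 0.0010 = 1.896e-4 m/d (same in every zone)
Zone A: v = q/n = 1.896e-4/0.21 = 9.028e-4 m/d → t_A = 349/9.028e-4 = 386600 d
Zone B: v = q/n = 1.896e-4/0.32 = 5.925e-4 m/d → t_B = 663/5.925e-4 = 1.119e6 d
Zone C: v = q/n = 1.896e-4/0.32 = 5.925e-4 m/d → t_C = 140/5.925e-4 = 236300 d
Total t = 386600 + 1.119e6 + 236300 = 1.742e6 d
   = 1.742e6 / 365 = 4770 yr

4770 years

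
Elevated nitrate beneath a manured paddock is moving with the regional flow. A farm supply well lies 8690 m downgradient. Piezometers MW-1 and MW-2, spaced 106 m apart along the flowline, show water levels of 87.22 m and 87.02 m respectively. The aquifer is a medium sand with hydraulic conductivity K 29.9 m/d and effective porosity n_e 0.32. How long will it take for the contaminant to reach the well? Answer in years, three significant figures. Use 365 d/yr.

Hydraulic gradient i = (87.22 − 87.02) / 106 = 0.20 / 106 = 0.001887
Specific discharge q = 29.9 × 0.001887 = 0.05642 m/d
Average linear velocity = 0.05642 / 0.32 = 0.1763 m/d
t = L / v = 8690 / 0.1763 = 49290 d
   = 49290 / 365 = 135 yr

135 years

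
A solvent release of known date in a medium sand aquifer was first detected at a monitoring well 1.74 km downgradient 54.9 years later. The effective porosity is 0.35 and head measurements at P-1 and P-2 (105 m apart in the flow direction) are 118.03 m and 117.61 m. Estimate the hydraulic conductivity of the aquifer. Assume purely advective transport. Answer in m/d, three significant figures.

Hydraulic gradient i = (118.03 − 117.61) / 105 = 0.42 / 105 = 0.004000
t = 54.9 years = 20040 d
L = 1.74 km = 1740 m
v = L / t = 1740 / 20040 = 0.08683 m/d
K = v · n / i = 0.08683 × 0.35 / 0.004000 = 7.60 m/d

7.60 m/d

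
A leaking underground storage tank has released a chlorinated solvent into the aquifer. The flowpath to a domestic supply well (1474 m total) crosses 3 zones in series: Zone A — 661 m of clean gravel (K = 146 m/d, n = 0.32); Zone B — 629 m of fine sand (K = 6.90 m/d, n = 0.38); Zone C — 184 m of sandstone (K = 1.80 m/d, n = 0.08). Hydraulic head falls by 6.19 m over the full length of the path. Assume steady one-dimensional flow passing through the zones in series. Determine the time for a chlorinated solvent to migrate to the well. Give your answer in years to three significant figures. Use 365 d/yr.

40.8 years

Steady 1-D flow in series ⇒ the Darcy flux q is identical in every zone and the zone head losses add (resistances L/K in series).
Σ(L/K) = 661/146 + 629/6.90 + 184/1.80 = 4.527 + 91.16 + 102.2 = 197.9 d
q = ΔH / Σ(L/K) = 6.19 / 197.9 = 0.03128 m/d (same in every zone)
Zone A: v = q/n = 0.03128/0.32 = 0.09774 m/d → t_A = 661/0.09774 = 6763 d
Zone B: v = q/n = 0.03128/0.38 = 0.08231 m/d → t_B = 629/0.08231 = 7642 d
Zone C: v = q/n = 0.03128/0.08 = 0.3910 m/d → t_C = 184/0.3910 = 470.6 d
Total t = 6763 + 7642 + 470.6 = 14880 d
   = 14880 / 365 = 40.8 yr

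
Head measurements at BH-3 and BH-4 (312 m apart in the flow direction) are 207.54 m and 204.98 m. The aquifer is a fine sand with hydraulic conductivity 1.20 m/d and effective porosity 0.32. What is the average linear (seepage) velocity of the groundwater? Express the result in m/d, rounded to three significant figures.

Hydraulic gradient i = (207.54 − 204.98) / 312 = 2.56 / 312 = 0.008205
Specific discharge q = 1.20 × 0.008205 = 0.009846 m/d
Seepage velocity v = q / n = 0.009846 / 0.32 = 0.03077 m/d

0.0308 m/d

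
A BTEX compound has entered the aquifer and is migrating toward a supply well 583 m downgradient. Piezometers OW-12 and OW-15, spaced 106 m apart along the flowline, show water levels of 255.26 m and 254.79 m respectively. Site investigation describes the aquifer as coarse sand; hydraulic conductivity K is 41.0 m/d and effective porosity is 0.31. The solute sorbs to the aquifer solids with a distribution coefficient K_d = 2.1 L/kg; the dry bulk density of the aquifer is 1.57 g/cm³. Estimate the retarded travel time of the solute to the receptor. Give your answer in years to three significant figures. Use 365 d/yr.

Hydraulic gradient i = (255.26 − 254.79) / 106 = 0.47 / 106 = 0.004434
Specific discharge q = 41.0 × 0.004434 = 0.1818 m/d
v = Ki/n = 41.0·0.004434/0.31 = 0.5864 m/d
Retardation R = 1 + ρ_b·K_d/n = 1 + 1.57×2.1/0.31 = 11.64
Contaminant velocity v_c = v/R = 0.5864/11.64 = 0.05040 m/d
t = L/v_c = 583/0.05040 = 11570 d
   = 11570/365 = 31.7 yr

31.7 years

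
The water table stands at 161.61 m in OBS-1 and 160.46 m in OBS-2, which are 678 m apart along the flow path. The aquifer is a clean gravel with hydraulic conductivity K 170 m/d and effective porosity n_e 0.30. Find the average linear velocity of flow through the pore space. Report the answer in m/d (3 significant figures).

0.961 m/d

Hydraulic gradient i = (161.61 − 160.46) / 678 = 1.15 / 678 = 0.001696
Darcy flux q = K·i = 170 × 0.001696 = 0.2883 m/d
v = Ki/n = 170·0.001696/0.30 = 0.9612 m/d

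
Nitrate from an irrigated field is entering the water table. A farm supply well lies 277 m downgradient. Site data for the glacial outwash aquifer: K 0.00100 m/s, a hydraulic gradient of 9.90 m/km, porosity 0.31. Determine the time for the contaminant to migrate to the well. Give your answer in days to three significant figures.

100 days

K = 0.00100 m/s × 86400 s/d = 86.40 m/d
q = Ki = 86.40 × 0.0099 = 0.8554 m/d
v = Ki/n = 86.40·0.0099/0.31 = 2.759 m/d
t = L / v = 277 / 2.759 = 100.4 d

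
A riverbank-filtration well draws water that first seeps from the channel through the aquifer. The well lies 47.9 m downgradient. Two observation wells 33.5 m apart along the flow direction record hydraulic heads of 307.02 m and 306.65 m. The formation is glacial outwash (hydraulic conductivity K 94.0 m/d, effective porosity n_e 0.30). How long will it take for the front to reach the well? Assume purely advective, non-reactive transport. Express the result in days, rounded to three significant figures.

13.8 days

Hydraulic gradient i = (307.02 − 306.65) / 33.5 = 0.37 / 33.5 = 0.01104
q = Ki = 94.0 × 0.01104 = 1.038 m/d
v_s = q/n_e = 1.038/0.30 = 3.461 m/d
t = L / v = 47.9 / 3.461 = 13.84 d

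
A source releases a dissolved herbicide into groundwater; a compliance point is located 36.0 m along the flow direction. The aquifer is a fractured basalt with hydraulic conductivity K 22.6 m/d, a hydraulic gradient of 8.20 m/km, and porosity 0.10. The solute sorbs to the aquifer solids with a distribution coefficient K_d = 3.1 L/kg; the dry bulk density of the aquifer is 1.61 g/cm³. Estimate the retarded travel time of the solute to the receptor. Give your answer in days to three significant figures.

Darcy flux q = K·i = 22.6 × 0.0082 = 0.1853 m/d
v_s = q/n_e = 0.1853/0.10 = 1.853 m/d
Retardation R = 1 + ρ_b·K_d/n = 1 + 1.61×3.1/0.10 = 50.91
Contaminant velocity v_c = v/R = 1.853/50.91 = 0.03640 m/d
t = L/v_c = 36.0/0.03640 = 989.0 d

989 days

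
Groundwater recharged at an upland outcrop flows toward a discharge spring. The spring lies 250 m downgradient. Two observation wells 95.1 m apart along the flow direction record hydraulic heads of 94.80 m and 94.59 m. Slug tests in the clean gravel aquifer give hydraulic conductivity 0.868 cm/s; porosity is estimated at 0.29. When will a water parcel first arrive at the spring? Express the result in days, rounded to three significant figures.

43.8 days

Hydraulic gradient i = (94.80 − 94.59) / 95.1 = 0.21 / 95.1 = 0.002208
K = 0.868 cm/s × 864 = 750.0 m/d
q = Ki = 750.0 × 0.002208 = 1.656 m/d
v = Ki/n = 750.0·0.002208/0.29 = 5.711 m/d
t = L / v = 250 / 5.711 = 43.78 d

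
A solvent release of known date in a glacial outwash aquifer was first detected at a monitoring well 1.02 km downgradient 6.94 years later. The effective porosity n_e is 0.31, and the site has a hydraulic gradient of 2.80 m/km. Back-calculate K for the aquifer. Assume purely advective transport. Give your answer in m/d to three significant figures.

t = 6.94 years = 2533 d
L = 1.02 km = 1020 m
v = L / t = 1020 / 2533 = 0.4027 m/d
K = v · n / i = 0.4027 × 0.31 / 0.0028 = 44.6 m/d

44.6 m/d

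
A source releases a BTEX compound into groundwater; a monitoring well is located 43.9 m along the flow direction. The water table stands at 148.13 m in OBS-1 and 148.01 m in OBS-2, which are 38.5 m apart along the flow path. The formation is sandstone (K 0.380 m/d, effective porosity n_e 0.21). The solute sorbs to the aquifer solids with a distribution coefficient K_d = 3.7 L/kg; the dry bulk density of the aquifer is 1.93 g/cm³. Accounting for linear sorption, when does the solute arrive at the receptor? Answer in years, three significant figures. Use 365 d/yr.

746 years

Hydraulic gradient i = (148.13 − 148.01) / 38.5 = 0.12 / 38.5 = 0.003117
Darcy flux q = K·i = 0.380 × 0.003117 = 0.001184 m/d
v_s = q/n_e = 0.001184/0.21 = 0.005640 m/d
Retardation R = 1 + ρ_b·K_d/n = 1 + 1.93×3.7/0.21 = 35.00
Contaminant velocity v_c = v/R = 0.005640/35.00 = 1.611e-4 m/d
t = L/v_c = 43.9/1.611e-4 = 272500 d
   = 272500/365 = 746 yr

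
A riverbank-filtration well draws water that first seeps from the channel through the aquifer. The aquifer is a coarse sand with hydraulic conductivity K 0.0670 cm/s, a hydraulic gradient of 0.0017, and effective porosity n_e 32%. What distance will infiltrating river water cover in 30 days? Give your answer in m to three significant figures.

K = 0.0670 cm/s × 864 = 57.89 m/d
q = Ki = 57.89 × 0.0017 = 0.09841 m/d
Seepage velocity v = q / n = 0.09841 / 0.32 = 0.3075 m/d
L = v × T = 0.3075 × 30 = 9.226 m

9.23 m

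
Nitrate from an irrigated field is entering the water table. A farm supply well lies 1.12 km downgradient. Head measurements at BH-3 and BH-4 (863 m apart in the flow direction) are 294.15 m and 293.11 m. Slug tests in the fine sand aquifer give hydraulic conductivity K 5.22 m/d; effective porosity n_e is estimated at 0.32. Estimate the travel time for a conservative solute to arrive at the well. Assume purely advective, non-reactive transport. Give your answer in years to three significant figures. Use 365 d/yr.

156 years

Hydraulic gradient i = (294.15 − 293.11) / 863 = 1.04 / 863 = 0.001205
Darcy flux q = K·i = 5.22 × 0.001205 = 0.006291 m/d
Seepage velocity v = q / n = 0.006291 / 0.32 = 0.01966 m/d
L = 1.12 km = 1120 m
t = L / v = 1120 / 0.01966 = 56970 d
   = 56970 / 365 = 156 yr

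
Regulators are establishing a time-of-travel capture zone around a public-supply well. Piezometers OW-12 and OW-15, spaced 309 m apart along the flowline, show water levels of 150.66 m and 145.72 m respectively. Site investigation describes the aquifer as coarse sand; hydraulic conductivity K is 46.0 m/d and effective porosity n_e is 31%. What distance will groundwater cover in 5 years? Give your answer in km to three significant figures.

4.33 km

Hydraulic gradient i = (150.66 − 145.72) / 309 = 4.94 / 309 = 0.01599
Darcy flux q = K·i = 46.0 × 0.01599 = 0.7354 m/d
v = Ki/n = 46.0·0.01599/0.31 = 2.372 m/d
T = 5 yr × 365 = 1825 d
L = v × T = 2.372 × 1825 = 4329 m
   = 4.33 km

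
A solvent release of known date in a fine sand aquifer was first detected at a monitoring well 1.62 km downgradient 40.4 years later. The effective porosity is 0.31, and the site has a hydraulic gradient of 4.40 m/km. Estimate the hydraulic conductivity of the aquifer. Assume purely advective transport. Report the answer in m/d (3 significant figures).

t = 40.4 years = 14750 d
L = 1.62 km = 1620 m
v = L / t = 1620 / 14750 = 0.1099 m/d
K = v · n / i = 0.1099 × 0.31 / 0.0044 = 7.74 m/d

7.74 m/d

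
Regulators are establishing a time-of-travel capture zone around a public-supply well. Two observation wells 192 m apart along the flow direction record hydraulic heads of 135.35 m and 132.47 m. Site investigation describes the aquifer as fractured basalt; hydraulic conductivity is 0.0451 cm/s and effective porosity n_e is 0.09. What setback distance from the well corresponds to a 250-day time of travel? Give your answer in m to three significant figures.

1620 m

Hydraulic gradient i = (135.35 − 132.47) / 192 = 2.88 / 192 = 0.01500
K = 0.0451 cm/s × 864 = 38.97 m/d
Specific discharge q = 38.97 × 0.01500 = 0.5845 m/d
Seepage velocity v = q / n = 0.5845 / 0.09 = 6.494 m/d
L = v × T = 6.494 × 250 = 1624 m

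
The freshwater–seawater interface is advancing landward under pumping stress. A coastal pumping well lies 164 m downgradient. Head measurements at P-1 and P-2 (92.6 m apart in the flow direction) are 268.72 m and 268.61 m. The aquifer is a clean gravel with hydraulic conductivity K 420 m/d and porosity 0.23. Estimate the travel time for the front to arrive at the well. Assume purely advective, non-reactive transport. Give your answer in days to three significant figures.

75.6 days

Hydraulic gradient i = (268.72 − 268.61) / 92.6 = 0.11 / 92.6 = 0.001188
Darcy flux q = K·i = 420 × 0.001188 = 0.4989 m/d
Seepage velocity v = q / n = 0.4989 / 0.23 = 2.169 m/d
t = L / v = 164 / 2.169 = 75.60 d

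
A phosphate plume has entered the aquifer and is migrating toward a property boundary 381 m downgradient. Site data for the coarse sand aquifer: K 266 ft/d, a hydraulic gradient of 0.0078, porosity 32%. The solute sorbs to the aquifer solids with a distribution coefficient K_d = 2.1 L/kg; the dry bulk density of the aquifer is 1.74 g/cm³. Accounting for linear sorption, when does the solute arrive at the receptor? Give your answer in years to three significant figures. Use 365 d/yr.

6.56 years

K = 266 ft/d × 0.3048 = 81.08 m/d
Darcy flux q = K·i = 81.08 × 0.0078 = 0.6324 m/d
Seepage velocity v = q / n = 0.6324 / 0.32 = 1.976 m/d
Retardation R = 1 + ρ_b·K_d/n = 1 + 1.74×2.1/0.32 = 12.42
Contaminant velocity v_c = v/R = 1.976/12.42 = 0.1591 m/d
t = L/v_c = 381/0.1591 = 2394 d
   = 2394/365 = 6.56 yr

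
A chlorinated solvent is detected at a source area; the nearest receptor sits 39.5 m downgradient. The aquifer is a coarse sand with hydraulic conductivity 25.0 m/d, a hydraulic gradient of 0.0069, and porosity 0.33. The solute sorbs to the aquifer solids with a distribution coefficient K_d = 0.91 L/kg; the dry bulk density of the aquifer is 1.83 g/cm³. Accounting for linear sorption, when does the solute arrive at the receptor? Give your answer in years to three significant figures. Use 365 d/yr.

q = Ki = 25.0 × 0.0069 = 0.1725 m/d
Seepage velocity v = q / n = 0.1725 / 0.33 = 0.5227 m/d
Retardation R = 1 + ρ_b·K_d/n = 1 + 1.83×0.91/0.33 = 6.046
Contaminant velocity v_c = v/R = 0.5227/6.046 = 0.08645 m/d
t = L/v_c = 39.5/0.08645 = 456.9 d
   = 456.9/365 = 1.25 yr

1.25 years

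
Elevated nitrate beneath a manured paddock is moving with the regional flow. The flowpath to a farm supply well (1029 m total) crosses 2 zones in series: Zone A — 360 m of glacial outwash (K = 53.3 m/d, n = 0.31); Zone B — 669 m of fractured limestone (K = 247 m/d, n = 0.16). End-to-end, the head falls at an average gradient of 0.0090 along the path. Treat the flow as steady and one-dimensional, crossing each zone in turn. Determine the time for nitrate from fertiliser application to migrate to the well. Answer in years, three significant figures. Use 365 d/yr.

Steady 1-D flow in series ⇒ the Darcy flux q is identical in every zone and the zone head losses add (resistances L/K in series).
Σ(L/K) = 360/53.3 + 669/247 = 6.754 + 2.709 = 9.463 d
K_eq = L_total / Σ(L/K) = 1029 / 9.463 = 108.7 m/d
q = K_eq · i = 108.7 × 0.0090 = 0.9787 m/d (same in every zone)
Zone A: v = q/n = 0.9787/0.31 = 3.157 m/d → t_A = 360/3.157 = 114.0 d
Zone B: v = q/n = 0.9787/0.16 = 6.117 m/d → t_B = 669/6.117 = 109.4 d
Total t = 114.0 + 109.4 = 223.4 d
   = 223.4 / 365 = 0.612 yr

0.612 years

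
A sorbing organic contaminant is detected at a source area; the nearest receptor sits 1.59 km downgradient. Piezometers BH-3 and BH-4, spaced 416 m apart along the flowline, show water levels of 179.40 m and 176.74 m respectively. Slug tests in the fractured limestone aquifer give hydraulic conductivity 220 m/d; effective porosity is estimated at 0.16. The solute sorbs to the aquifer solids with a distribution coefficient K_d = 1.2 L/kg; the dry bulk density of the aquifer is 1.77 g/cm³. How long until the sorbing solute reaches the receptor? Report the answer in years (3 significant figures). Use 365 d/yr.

7.07 years

Hydraulic gradient i = (179.40 − 176.74) / 416 = 2.66 / 416 = 0.006394
Specific discharge q = 220 × 0.006394 = 1.407 m/d
Seepage velocity v = q / n = 1.407 / 0.16 = 8.792 m/d
Retardation R = 1 + ρ_b·K_d/n = 1 + 1.77×1.2/0.16 = 14.28
Contaminant velocity v_c = v/R = 8.792/14.28 = 0.6159 m/d
L = 1.59 km = 1590 m
t = L/v_c = 1590/0.6159 = 2582 d
   = 2582/365 = 7.07 yr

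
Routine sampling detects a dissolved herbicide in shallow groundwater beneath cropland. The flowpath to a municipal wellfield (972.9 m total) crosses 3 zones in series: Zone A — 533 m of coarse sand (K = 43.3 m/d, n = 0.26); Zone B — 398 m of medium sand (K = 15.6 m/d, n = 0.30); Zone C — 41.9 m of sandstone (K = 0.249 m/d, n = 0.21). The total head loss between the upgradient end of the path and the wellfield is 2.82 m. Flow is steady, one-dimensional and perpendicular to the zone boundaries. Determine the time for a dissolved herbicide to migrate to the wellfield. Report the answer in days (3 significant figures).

Steady 1-D flow in series ⇒ the Darcy flux q is identical in every zone and the zone head losses add (resistances L/K in series).
Σ(L/K) = 533/43.3 + 398/15.6 + 41.9/0.249 = 12.31 + 25.51 + 168.3 = 206.1 d
q = ΔH / Σ(L/K) = 2.82 / 206.1 = 0.01368 m/d (same in every zone)
Zone A: v = q/n = 0.01368/0.26 = 0.05263 m/d → t_A = 533/0.05263 = 10130 d
Zone B: v = q/n = 0.01368/0.30 = 0.04561 m/d → t_B = 398/0.04561 = 8726 d
Zone C: v = q/n = 0.01368/0.21 = 0.06516 m/d → t_C = 41.9/0.06516 = 643.1 d
Total t = 10130 + 8726 + 643.1 = 19500 d

19500 days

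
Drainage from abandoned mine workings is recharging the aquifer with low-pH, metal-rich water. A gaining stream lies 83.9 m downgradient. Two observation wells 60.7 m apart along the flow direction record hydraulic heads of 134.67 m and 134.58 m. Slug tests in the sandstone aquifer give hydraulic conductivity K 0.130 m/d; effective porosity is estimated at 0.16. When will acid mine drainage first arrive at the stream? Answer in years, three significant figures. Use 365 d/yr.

Hydraulic gradient i = (134.67 − 134.58) / 60.7 = 0.09 / 60.7 = 0.001483
Specific discharge q = 0.130 × 0.001483 = 1.928e-4 m/d
Seepage velocity v = q / n = 1.928e-4 / 0.16 = 0.001205 m/d
t = L / v = 83.9 / 0.001205 = 69640 d
   = 69640 / 365 = 191 yr

191 years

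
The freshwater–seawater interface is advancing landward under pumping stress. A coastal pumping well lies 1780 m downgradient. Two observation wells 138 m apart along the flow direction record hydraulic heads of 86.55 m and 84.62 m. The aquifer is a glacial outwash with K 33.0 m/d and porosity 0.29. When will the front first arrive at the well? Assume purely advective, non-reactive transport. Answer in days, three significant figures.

Hydraulic gradient i = (86.55 − 84.62) / 138 = 1.93 / 138 = 0.01399
Darcy flux q = K·i = 33.0 × 0.01399 = 0.4615 m/d
Average linear velocity = 0.4615 / 0.29 = 1.591 m/d
t = L / v = 1780 / 1.591 = 1118 d

1120 days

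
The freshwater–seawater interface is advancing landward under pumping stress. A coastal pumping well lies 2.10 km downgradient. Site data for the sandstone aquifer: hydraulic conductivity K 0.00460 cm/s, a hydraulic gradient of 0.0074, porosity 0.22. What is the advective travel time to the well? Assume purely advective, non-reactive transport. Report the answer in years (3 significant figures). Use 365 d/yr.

K = 0.00460 cm/s × 864 = 3.974 m/d
q = Ki = 3.974 × 0.0074 = 0.02941 m/d
v_s = q/n_e = 0.02941/0.22 = 0.1337 m/d
L = 2.10 km = 2100 m
t = L / v = 2100 / 0.1337 = 15710 d
   = 15710 / 365 = 43.0 yr

43.0 years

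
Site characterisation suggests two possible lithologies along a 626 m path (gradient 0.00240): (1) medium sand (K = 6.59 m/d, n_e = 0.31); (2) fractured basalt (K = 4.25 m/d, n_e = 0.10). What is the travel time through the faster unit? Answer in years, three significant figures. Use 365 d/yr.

Unit 1 (medium sand): v = 6.59×0.0024/0.31 = 0.05102 m/d, t = 626/0.05102 = 12270 d
Unit 2 (fractured basalt): v = 4.25×0.0024/0.10 = 0.1020 m/d, t = 626/0.1020 = 6137 d
Faster: 6137 d / 365 = 16.8 yr

16.8 years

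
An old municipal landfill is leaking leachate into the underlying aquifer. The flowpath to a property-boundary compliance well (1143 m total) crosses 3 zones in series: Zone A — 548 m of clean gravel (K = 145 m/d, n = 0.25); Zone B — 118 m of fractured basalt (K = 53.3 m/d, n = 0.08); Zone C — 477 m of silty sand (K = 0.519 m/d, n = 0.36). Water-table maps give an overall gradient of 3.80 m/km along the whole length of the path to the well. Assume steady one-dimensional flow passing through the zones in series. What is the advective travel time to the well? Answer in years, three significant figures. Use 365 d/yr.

186 years

For zones in series the flux q is common to all zones; the equivalent conductivity is the harmonic (thickness-weighted) mean, K_eq = L_total / Σ(L_j/K_j).
Σ(L/K) = 548/145 + 118/53.3 + 477/0.519 = 3.779 + 2.214 + 919.1 = 925.1 d
K_eq = L_total / Σ(L/K) = 1143 / 925.1 = 1.236 m/d
q = K_eq · i = 1.236 × 0.0038 = 0.004695 m/d (same in every zone)
Zone A: v = q/n = 0.004695/0.25 = 0.01878 m/d → t_A = 548/0.01878 = 29180 d
Zone B: v = q/n = 0.004695/0.08 = 0.05869 m/d → t_B = 118/0.05869 = 2011 d
Zone C: v = q/n = 0.004695/0.36 = 0.01304 m/d → t_C = 477/0.01304 = 36570 d
Total t = 29180 + 2011 + 36570 = 67760 d
   = 67760 / 365 = 186 yr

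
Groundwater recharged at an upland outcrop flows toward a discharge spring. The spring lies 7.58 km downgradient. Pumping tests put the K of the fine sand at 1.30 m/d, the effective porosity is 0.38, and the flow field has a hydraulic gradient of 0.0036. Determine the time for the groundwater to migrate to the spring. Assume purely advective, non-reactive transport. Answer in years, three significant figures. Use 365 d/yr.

1690 years

q = Ki = 1.30 × 0.0036 = 0.004680 m/d
v_s = q/n_e = 0.004680/0.38 = 0.01232 m/d
L = 7.58 km = 7580 m
t = L / v = 7580 / 0.01232 = 615500 d
   = 615500 / 365 = 1690 yr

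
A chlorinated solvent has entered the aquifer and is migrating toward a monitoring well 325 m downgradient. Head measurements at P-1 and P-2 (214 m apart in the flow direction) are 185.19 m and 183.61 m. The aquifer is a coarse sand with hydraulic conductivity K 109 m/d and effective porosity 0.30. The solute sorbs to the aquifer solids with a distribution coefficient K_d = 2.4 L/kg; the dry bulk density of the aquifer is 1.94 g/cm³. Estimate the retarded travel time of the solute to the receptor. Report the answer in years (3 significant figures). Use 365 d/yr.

Hydraulic gradient i = (185.19 − 183.61) / 214 = 1.58 / 214 = 0.007383
q = Ki = 109 × 0.007383 = 0.8048 m/d
v_s = q/n_e = 0.8048/0.30 = 2.683 m/d
Retardation R = 1 + ρ_b·K_d/n = 1 + 1.94×2.4/0.30 = 16.52
Contaminant velocity v_c = v/R = 2.683/16.52 = 0.1624 m/d
t = L/v_c = 325/0.1624 = 2001 d
   = 2001/365 = 5.48 yr

5.48 years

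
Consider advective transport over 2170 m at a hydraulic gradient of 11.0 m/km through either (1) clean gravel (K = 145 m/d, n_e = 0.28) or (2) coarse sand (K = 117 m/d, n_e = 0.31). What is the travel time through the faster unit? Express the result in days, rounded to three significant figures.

381 days

Unit 1 (clean gravel): v = 145×0.011/0.28 = 5.696 m/d, t = 2170/5.696 = 380.9 d
Unit 2 (coarse sand): v = 117×0.011/0.31 = 4.152 m/d, t = 2170/4.152 = 522.7 d
Faster unit: t = 381 d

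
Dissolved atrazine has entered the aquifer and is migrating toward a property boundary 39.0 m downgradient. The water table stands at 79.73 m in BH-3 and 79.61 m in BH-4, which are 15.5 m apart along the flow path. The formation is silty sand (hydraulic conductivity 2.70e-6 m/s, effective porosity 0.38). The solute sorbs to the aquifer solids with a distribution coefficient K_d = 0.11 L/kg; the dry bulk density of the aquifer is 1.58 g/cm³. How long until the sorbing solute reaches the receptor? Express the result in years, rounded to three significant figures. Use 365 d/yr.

32.8 years

Hydraulic gradient i = (79.73 − 79.61) / 15.5 = 0.12 / 15.5 = 0.007742
K = 2.70e-6 m/s × 86400 s/d = 0.2333 m/d
Darcy flux q = K·i = 0.2333 × 0.007742 = 0.001806 m/d
v = Ki/n = 0.2333·0.007742/0.38 = 0.004753 m/d
Retardation R = 1 + ρ_b·K_d/n = 1 + 1.58×0.11/0.38 = 1.457
Contaminant velocity v_c = v/R = 0.004753/1.457 = 0.003261 m/d
t = L/v_c = 39.0/0.003261 = 11960 d
   = 11960/365 = 32.8 yr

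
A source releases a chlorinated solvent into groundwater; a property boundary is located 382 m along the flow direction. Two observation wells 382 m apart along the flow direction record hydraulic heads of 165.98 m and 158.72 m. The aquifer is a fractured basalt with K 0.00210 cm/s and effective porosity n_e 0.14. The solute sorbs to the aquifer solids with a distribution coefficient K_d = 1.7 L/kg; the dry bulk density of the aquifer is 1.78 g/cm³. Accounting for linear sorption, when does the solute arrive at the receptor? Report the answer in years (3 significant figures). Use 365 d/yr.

96.1 years

Hydraulic gradient i = (165.98 − 158.72) / 382 = 7.26 / 382 = 0.01901
K = 0.00210 cm/s × 864 = 1.814 m/d
Darcy flux q = K·i = 1.814 × 0.01901 = 0.03448 m/d
v_s = q/n_e = 0.03448/0.14 = 0.2463 m/d
Retardation R = 1 + ρ_b·K_d/n = 1 + 1.78×1.7/0.14 = 22.61
Contaminant velocity v_c = v/R = 0.2463/22.61 = 0.01089 m/d
t = L/v_c = 382/0.01089 = 35070 d
   = 35070/365 = 96.1 yr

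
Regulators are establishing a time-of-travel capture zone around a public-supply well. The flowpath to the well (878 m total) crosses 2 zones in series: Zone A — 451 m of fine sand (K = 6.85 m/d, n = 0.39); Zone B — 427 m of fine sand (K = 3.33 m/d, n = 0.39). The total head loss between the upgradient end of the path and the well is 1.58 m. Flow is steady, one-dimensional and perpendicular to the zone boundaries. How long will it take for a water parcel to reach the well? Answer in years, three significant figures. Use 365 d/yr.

115 years

Continuity: the same q passes through each zone, so ΔH = q·Σ(L_j/K_j) — the zones act as resistances in series.
Σ(L/K) = 451/6.85 + 427/3.33 = 65.84 + 128.2 = 194.1 d
q = ΔH / Σ(L/K) = 1.58 / 194.1 = 0.008141 m/d (same in every zone)
Zone A: v = q/n = 0.008141/0.39 = 0.02088 m/d → t_A = 451/0.02088 = 21600 d
Zone B: v = q/n = 0.008141/0.39 = 0.02088 m/d → t_B = 427/0.02088 = 20450 d
Total t = 21600 + 20450 = 42060 d
   = 42060 / 365 = 115 yr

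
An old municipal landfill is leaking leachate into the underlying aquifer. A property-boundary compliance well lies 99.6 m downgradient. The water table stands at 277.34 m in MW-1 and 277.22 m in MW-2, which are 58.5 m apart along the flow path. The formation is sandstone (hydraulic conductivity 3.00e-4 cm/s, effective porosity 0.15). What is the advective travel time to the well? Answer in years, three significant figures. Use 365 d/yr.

77.0 years

Hydraulic gradient i = (277.34 − 277.22) / 58.5 = 0.12 / 58.5 = 0.002051
K = 3.00e-4 cm/s × 864 = 0.2592 m/d
Darcy flux q = K·i = 0.2592 × 0.002051 = 5.317e-4 m/d
Seepage velocity v = q / n = 5.317e-4 / 0.15 = 0.003545 m/d
t = L / v = 99.6 / 0.003545 = 28100 d
   = 28100 / 365 = 77.0 yr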